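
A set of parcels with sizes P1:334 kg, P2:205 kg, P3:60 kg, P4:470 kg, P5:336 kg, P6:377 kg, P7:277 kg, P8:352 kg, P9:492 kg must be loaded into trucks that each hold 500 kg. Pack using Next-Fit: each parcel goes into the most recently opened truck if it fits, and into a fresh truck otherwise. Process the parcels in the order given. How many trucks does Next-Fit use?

8

P1 (334 kg) → truck 1 (remaining 166 kg)
P2 (205 kg) → truck 2 (remaining 295 kg)
P3 (60 kg) → truck 2 (remaining 235 kg)
P4 (470 kg) → truck 3 (remaining 30 kg)
P5 (336 kg) → truck 4 (remaining 164 kg)
P6 (377 kg) → truck 5 (remaining 123 kg)
P7 (277 kg) → truck 6 (remaining 223 kg)
P8 (352 kg) → truck 7 (remaining 148 kg)
P9 (492 kg) → truck 8 (remaining 8 kg)
Final trucks: [334] [205,60] [470] [336] [377] [277] [352] [492].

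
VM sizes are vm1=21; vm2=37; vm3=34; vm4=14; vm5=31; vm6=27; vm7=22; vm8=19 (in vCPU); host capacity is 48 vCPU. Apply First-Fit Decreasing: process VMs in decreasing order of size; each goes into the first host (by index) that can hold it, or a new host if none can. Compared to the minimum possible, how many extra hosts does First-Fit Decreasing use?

0

First-Fit Decreasing: [37] [34,14] [31] [27,21] [22,19] → 5 hosts.
Total size 205 vCPU; any packing needs at least ⌈205/48⌉ = 5 hosts.
So 5 is already optimal.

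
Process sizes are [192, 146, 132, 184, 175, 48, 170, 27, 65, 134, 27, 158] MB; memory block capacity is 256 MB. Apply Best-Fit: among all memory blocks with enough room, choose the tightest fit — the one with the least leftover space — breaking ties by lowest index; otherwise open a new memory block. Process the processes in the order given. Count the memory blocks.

8 memory blocks

192 MB → memory block 1 (remaining 64 MB)
146 MB → memory block 2 (remaining 110 MB)
132 MB → memory block 3 (remaining 124 MB)
184 MB → memory block 4 (remaining 72 MB)
175 MB → memory block 5 (remaining 81 MB)
48 MB → memory block 1 (remaining 16 MB)
170 MB → memory block 6 (remaining 86 MB)
27 MB → memory block 4 (remaining 45 MB)
65 MB → memory block 5 (remaining 16 MB)
134 MB → memory block 7 (remaining 122 MB)
27 MB → memory block 4 (remaining 18 MB)
158 MB → memory block 8 (remaining 98 MB)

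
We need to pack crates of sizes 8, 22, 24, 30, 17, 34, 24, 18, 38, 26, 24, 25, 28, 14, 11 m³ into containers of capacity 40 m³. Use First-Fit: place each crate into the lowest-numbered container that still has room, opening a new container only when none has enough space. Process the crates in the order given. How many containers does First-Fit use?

11 containers

Put 8 m³ in container 1; 32 m³ remain.
Put 22 m³ in container 1; 10 m³ remain.
Put 24 m³ in container 2; 16 m³ remain.
Put 30 m³ in container 3; 10 m³ remain.
Put 17 m³ in container 4; 23 m³ remain.
Put 34 m³ in container 5; 6 m³ remain.
Put 24 m³ in container 6; 16 m³ remain.
Put 18 m³ in container 4; 5 m³ remain.
Put 38 m³ in container 7; 2 m³ remain.
Put 26 m³ in container 8; 14 m³ remain.
Put 24 m³ in container 9; 16 m³ remain.
Put 25 m³ in container 10; 15 m³ remain.
Put 28 m³ in container 11; 12 m³ remain.
Put 14 m³ in container 2; 2 m³ remain.
Put 11 m³ in container 6; 5 m³ remain.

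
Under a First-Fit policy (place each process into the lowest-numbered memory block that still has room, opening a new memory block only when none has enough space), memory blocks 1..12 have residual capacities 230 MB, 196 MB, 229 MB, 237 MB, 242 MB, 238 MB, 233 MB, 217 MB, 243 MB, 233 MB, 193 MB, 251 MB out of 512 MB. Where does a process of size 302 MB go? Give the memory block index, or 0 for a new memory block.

No memory block has ≥ 302 MB free, so a new memory block is opened.

0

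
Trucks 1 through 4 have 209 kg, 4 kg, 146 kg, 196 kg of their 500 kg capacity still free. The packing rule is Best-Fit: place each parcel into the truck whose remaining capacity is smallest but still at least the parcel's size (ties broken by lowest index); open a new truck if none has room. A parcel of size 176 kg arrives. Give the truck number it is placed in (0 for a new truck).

4

Trucks with room: truck 1 (209 kg), truck 4 (196 kg).
Tightest fit is truck 4 with 196 kg free.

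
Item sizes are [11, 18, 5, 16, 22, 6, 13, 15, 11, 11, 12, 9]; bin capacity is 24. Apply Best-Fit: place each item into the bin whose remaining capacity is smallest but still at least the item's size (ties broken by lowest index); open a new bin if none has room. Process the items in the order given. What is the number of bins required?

7 bins

bin 1: place 11, 13 left
bin 2: place 18, 6 left
bin 2: place 5, 1 left
bin 3: place 16, 8 left
bin 4: place 22, 2 left
bin 3: place 6, 2 left
bin 1: place 13, 0 left
bin 5: place 15, 9 left
bin 6: place 11, 13 left
bin 6: place 11, 2 left
bin 7: place 12, 12 left
bin 5: place 9, 0 left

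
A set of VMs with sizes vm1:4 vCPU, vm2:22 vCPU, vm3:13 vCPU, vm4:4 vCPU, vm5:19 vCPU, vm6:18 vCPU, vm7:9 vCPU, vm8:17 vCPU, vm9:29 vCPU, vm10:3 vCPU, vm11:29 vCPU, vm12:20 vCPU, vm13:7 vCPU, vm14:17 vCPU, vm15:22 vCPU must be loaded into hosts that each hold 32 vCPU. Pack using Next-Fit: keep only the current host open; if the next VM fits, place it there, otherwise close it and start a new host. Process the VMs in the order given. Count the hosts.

host 1: place vm1 (4 vCPU), 28 vCPU left
host 1: place vm2 (22 vCPU), 6 vCPU left
host 2: place vm3 (13 vCPU), 19 vCPU left
host 2: place vm4 (4 vCPU), 15 vCPU left
host 3: place vm5 (19 vCPU), 13 vCPU left
host 4: place vm6 (18 vCPU), 14 vCPU left
host 4: place vm7 (9 vCPU), 5 vCPU left
host 5: place vm8 (17 vCPU), 15 vCPU left
host 6: place vm9 (29 vCPU), 3 vCPU left
host 6: place vm10 (3 vCPU), 0 vCPU left
host 7: place vm11 (29 vCPU), 3 vCPU left
host 8: place vm12 (20 vCPU), 12 vCPU left
host 8: place vm13 (7 vCPU), 5 vCPU left
host 9: place vm14 (17 vCPU), 15 vCPU left
host 10: place vm15 (22 vCPU), 10 vCPU left

10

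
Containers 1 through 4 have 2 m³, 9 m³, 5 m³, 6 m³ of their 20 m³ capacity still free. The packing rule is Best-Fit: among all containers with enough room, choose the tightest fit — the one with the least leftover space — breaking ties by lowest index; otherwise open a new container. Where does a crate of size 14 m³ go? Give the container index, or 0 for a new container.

No container has ≥ 14 m³ free, so a new container is opened.

0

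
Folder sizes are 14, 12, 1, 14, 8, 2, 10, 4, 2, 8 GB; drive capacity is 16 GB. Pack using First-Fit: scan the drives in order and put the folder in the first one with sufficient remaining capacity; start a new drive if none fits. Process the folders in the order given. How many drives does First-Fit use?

drive 1: place 14 GB, 2 GB left
drive 2: place 12 GB, 4 GB left
drive 1: place 1 GB, 1 GB left
drive 3: place 14 GB, 2 GB left
drive 4: place 8 GB, 8 GB left
drive 2: place 2 GB, 2 GB left
drive 5: place 10 GB, 6 GB left
drive 4: place 4 GB, 4 GB left
drive 2: place 2 GB, 0 GB left
drive 6: place 8 GB, 8 GB left

6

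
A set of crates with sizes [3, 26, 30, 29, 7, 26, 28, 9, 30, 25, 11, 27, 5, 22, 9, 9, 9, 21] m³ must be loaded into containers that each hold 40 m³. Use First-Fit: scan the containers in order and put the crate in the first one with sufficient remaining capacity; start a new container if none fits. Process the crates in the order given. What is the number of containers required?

container 1: place 3 m³, 37 m³ left
container 1: place 26 m³, 11 m³ left
container 2: place 30 m³, 10 m³ left
container 3: place 29 m³, 11 m³ left
container 1: place 7 m³, 4 m³ left
container 4: place 26 m³, 14 m³ left
container 5: place 28 m³, 12 m³ left
container 2: place 9 m³, 1 m³ left
container 6: place 30 m³, 10 m³ left
container 7: place 25 m³, 15 m³ left
container 3: place 11 m³, 0 m³ left
container 8: place 27 m³, 13 m³ left
container 4: place 5 m³, 9 m³ left
container 9: place 22 m³, 18 m³ left
container 4: place 9 m³, 0 m³ left
container 5: place 9 m³, 3 m³ left
container 6: place 9 m³, 1 m³ left
container 10: place 21 m³, 19 m³ left
Final containers: [3,26,7] [30,9] [29,11] [26,5,9] [28,9] [30,9] [25] [27] [22] [21].

10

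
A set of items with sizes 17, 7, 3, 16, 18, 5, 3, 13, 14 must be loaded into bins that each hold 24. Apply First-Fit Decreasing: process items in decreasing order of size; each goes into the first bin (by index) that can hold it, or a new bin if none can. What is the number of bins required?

5

Sorted descending: 18, 17, 16, 14, 13, 7, 5, 3, 3.
18 → bin 1 (remaining 6)
17 → bin 2 (remaining 7)
16 → bin 3 (remaining 8)
14 → bin 4 (remaining 10)
13 → bin 5 (remaining 11)
7 → bin 2 (remaining 0)
5 → bin 1 (remaining 1)
3 → bin 3 (remaining 5)
3 → bin 3 (remaining 2)
Final bins: [18,5] [17,7] [16,3,3] [14] [13].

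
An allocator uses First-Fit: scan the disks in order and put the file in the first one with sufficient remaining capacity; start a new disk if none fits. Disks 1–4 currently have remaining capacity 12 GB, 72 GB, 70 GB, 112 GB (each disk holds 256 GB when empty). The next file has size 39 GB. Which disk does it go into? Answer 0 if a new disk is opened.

2

Disks with room: disk 2 (72 GB), disk 3 (70 GB), disk 4 (112 GB).
The first with room is disk 2.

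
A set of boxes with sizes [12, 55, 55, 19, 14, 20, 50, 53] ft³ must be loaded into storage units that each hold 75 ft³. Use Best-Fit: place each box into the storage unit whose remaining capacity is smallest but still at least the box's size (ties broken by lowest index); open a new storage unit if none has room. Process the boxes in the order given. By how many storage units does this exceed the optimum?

Best-Fit: [12,55] [55,19] [14,20] [50] [53] → 5 storage units.
Total size 278 ft³; any packing needs at least ⌈278/75⌉ = 4 storage units.
An optimal packing achieves that bound: [55,20] [55,19] [53,14] [50,12] → 4 storage units.
Excess: 5 − 4 = 1.

1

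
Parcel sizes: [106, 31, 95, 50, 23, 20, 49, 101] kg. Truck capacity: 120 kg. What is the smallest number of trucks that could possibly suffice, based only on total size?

4

Total size = 106 + 31 + 95 + 50 + 23 + 20 + 49 + 101 = 475 kg.
⌈475 / 120⌉ = 4.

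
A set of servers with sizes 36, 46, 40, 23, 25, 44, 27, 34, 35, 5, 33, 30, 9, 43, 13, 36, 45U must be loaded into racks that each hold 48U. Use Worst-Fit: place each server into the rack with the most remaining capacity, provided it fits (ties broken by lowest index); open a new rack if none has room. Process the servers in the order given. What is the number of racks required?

rack 1: place 36U, 12U left
rack 2: place 46U, 2U left
rack 3: place 40U, 8U left
rack 4: place 23U, 25U left
rack 4: place 25U, 0U left
rack 5: place 44U, 4U left
rack 6: place 27U, 21U left
rack 7: place 34U, 14U left
rack 8: place 35U, 13U left
rack 6: place 5U, 16U left
rack 9: place 33U, 15U left
rack 10: place 30U, 18U left
rack 10: place 9U, 9U left
rack 11: place 43U, 5U left
rack 6: place 13U, 3U left
rack 12: place 36U, 12U left
rack 13: place 45U, 3U left

13 racks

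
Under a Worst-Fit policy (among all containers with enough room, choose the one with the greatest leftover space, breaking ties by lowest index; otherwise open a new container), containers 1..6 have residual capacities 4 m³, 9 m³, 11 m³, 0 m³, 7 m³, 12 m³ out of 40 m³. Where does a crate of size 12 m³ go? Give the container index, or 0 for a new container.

Containers with room: container 6 (12 m³).
Most room is container 6 with 12 m³ free.

6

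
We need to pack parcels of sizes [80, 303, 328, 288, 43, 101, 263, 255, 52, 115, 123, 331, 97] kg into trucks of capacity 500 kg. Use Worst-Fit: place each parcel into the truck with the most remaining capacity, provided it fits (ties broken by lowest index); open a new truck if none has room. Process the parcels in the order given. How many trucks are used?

Put 80 kg in truck 1; 420 kg remain.
Put 303 kg in truck 1; 117 kg remain.
Put 328 kg in truck 2; 172 kg remain.
Put 288 kg in truck 3; 212 kg remain.
Put 43 kg in truck 3; 169 kg remain.
Put 101 kg in truck 2; 71 kg remain.
Put 263 kg in truck 4; 237 kg remain.
Put 255 kg in truck 5; 245 kg remain.
Put 52 kg in truck 5; 193 kg remain.
Put 115 kg in truck 4; 122 kg remain.
Put 123 kg in truck 5; 70 kg remain.
Put 331 kg in truck 6; 169 kg remain.
Put 97 kg in truck 3; 72 kg remain.
Final trucks: [80,303] [328,101] [288,43,97] [263,115] [255,52,123] [331].

6 trucks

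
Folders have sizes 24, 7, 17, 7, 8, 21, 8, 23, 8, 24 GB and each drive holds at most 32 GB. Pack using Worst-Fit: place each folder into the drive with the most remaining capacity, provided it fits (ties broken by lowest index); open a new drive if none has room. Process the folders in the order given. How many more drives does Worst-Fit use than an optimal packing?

0

Worst-Fit: [24,7] [17,7,8] [21,8] [23,8] [24] → 5 drives.
Total size 147 GB; any packing needs at least ⌈147/32⌉ = 5 drives.
So 5 is already optimal.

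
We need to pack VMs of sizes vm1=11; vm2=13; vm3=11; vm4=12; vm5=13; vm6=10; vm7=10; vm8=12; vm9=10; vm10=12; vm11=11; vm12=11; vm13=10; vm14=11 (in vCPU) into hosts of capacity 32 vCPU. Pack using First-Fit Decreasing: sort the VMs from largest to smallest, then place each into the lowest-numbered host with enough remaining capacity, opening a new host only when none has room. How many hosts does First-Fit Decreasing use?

6

Sorted descending: 13, 13, 12, 12, 12, 11, 11, 11, 11, 11, 10, 10, 10, 10.
host 1: place 13 vCPU, 19 vCPU left
host 1: place 13 vCPU, 6 vCPU left
host 2: place 12 vCPU, 20 vCPU left
host 2: place 12 vCPU, 8 vCPU left
host 3: place 12 vCPU, 20 vCPU left
host 3: place 11 vCPU, 9 vCPU left
host 4: place 11 vCPU, 21 vCPU left
host 4: place 11 vCPU, 10 vCPU left
host 5: place 11 vCPU, 21 vCPU left
host 5: place 11 vCPU, 10 vCPU left
host 4: place 10 vCPU, 0 vCPU left
host 5: place 10 vCPU, 0 vCPU left
host 6: place 10 vCPU, 22 vCPU left
host 6: place 10 vCPU, 12 vCPU left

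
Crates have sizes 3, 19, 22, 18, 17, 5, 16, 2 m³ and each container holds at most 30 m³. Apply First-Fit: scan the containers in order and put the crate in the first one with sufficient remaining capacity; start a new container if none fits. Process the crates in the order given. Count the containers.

5 containers

3 m³ → container 1 (remaining 27 m³)
19 m³ → container 1 (remaining 8 m³)
22 m³ → container 2 (remaining 8 m³)
18 m³ → container 3 (remaining 12 m³)
17 m³ → container 4 (remaining 13 m³)
5 m³ → container 1 (remaining 3 m³)
16 m³ → container 5 (remaining 14 m³)
2 m³ → container 1 (remaining 1 m³)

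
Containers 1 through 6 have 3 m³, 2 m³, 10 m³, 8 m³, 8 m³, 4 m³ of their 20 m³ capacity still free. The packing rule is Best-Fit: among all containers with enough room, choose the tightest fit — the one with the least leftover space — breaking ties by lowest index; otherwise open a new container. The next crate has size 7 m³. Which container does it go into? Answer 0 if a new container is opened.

Containers with room: container 3 (10 m³), container 4 (8 m³), container 5 (8 m³).
Tightest fit is container 4 with 8 m³ free.

4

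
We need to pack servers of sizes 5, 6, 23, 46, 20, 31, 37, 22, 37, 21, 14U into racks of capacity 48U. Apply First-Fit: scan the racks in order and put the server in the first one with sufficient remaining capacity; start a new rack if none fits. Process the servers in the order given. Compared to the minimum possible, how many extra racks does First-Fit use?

1

First-Fit: [5,6,23,14] [46] [20,22] [31] [37] [37] [21] → 7 racks.
Total size 262U; any packing needs at least ⌈262/48⌉ = 6 racks.
An optimal packing achieves that bound: [46] [37,6,5] [37] [31,14] [23,22] [21,20] → 6 racks.
Excess: 7 − 6 = 1.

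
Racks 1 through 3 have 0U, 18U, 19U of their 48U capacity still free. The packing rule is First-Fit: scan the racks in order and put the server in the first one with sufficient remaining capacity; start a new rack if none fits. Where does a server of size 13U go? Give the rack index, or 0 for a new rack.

Racks with room: rack 2 (18U), rack 3 (19U).
The first with room is rack 2.

2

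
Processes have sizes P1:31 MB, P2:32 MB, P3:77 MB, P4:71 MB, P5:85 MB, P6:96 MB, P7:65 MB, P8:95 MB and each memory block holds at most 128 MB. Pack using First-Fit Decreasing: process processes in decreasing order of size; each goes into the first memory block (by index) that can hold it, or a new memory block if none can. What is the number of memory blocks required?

6 memory blocks

Sorted descending: 96, 95, 85, 77, 71, 65, 32, 31.
96 MB → memory block 1 (remaining 32 MB)
95 MB → memory block 2 (remaining 33 MB)
85 MB → memory block 3 (remaining 43 MB)
77 MB → memory block 4 (remaining 51 MB)
71 MB → memory block 5 (remaining 57 MB)
65 MB → memory block 6 (remaining 63 MB)
32 MB → memory block 1 (remaining 0 MB)
31 MB → memory block 2 (remaining 2 MB)
Final memory blocks: [96,32] [95,31] [85] [77] [71] [65].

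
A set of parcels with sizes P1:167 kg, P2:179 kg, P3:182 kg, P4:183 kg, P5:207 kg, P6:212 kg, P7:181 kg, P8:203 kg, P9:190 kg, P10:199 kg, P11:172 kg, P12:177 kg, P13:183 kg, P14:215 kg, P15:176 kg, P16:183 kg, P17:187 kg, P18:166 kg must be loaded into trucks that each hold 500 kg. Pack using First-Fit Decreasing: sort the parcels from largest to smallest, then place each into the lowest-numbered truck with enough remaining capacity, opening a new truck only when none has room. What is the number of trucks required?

Sorted descending: 215, 212, 207, 203, 199, 190, 187, 183, 183, 183, 182, 181, 179, 177, 176, 172, 167, 166.
215 kg → truck 1 (remaining 285 kg)
212 kg → truck 1 (remaining 73 kg)
207 kg → truck 2 (remaining 293 kg)
203 kg → truck 2 (remaining 90 kg)
199 kg → truck 3 (remaining 301 kg)
190 kg → truck 3 (remaining 111 kg)
187 kg → truck 4 (remaining 313 kg)
183 kg → truck 4 (remaining 130 kg)
183 kg → truck 5 (remaining 317 kg)
183 kg → truck 5 (remaining 134 kg)
182 kg → truck 6 (remaining 318 kg)
181 kg → truck 6 (remaining 137 kg)
179 kg → truck 7 (remaining 321 kg)
177 kg → truck 7 (remaining 144 kg)
176 kg → truck 8 (remaining 324 kg)
172 kg → truck 8 (remaining 152 kg)
167 kg → truck 9 (remaining 333 kg)
166 kg → truck 9 (remaining 167 kg)

9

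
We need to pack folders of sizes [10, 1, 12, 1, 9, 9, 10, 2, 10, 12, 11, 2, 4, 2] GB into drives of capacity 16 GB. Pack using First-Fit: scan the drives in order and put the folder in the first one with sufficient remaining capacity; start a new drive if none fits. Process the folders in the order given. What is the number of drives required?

drive 1: place 10 GB, 6 GB left
drive 1: place 1 GB, 5 GB left
drive 2: place 12 GB, 4 GB left
drive 1: place 1 GB, 4 GB left
drive 3: place 9 GB, 7 GB left
drive 4: place 9 GB, 7 GB left
drive 5: place 10 GB, 6 GB left
drive 1: place 2 GB, 2 GB left
drive 6: place 10 GB, 6 GB left
drive 7: place 12 GB, 4 GB left
drive 8: place 11 GB, 5 GB left
drive 1: place 2 GB, 0 GB left
drive 2: place 4 GB, 0 GB left
drive 3: place 2 GB, 5 GB left

8 drives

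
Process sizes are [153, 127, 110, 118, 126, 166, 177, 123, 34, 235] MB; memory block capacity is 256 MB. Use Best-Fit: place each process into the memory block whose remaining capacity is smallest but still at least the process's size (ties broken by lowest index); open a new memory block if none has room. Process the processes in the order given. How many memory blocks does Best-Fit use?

7

153 MB → memory block 1 (remaining 103 MB)
127 MB → memory block 2 (remaining 129 MB)
110 MB → memory block 2 (remaining 19 MB)
118 MB → memory block 3 (remaining 138 MB)
126 MB → memory block 3 (remaining 12 MB)
166 MB → memory block 4 (remaining 90 MB)
177 MB → memory block 5 (remaining 79 MB)
123 MB → memory block 6 (remaining 133 MB)
34 MB → memory block 5 (remaining 45 MB)
235 MB → memory block 7 (remaining 21 MB)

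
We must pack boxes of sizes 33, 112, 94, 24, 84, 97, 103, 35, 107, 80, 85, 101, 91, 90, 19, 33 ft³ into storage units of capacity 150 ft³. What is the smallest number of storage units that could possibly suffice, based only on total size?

8

Total size = 33 + 112 + 94 + 24 + 84 + 97 + 103 + 35 + 107 + 80 + 85 + 101 + 91 + 90 + 19 + 33 = 1188 ft³.
⌈1188 / 150⌉ = 8.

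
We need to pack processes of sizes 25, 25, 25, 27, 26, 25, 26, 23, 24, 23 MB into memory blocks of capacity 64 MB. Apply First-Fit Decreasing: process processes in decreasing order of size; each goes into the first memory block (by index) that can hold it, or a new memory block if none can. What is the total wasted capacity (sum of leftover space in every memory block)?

Sorted descending: 27, 26, 26, 25, 25, 25, 25, 24, 23, 23.
27 MB → memory block 1 (remaining 37 MB)
26 MB → memory block 1 (remaining 11 MB)
26 MB → memory block 2 (remaining 38 MB)
25 MB → memory block 2 (remaining 13 MB)
25 MB → memory block 3 (remaining 39 MB)
25 MB → memory block 3 (remaining 14 MB)
25 MB → memory block 4 (remaining 39 MB)
24 MB → memory block 4 (remaining 15 MB)
23 MB → memory block 5 (remaining 41 MB)
23 MB → memory block 5 (remaining 18 MB)
5 memory blocks × 64 MB = 320 MB; used 249 MB; unused 71 MB.

71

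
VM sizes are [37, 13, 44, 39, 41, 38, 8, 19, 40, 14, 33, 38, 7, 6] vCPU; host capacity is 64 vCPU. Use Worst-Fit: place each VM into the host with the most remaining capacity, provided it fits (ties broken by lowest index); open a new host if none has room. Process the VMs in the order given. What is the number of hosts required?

host 1: place 37 vCPU, 27 vCPU left
host 1: place 13 vCPU, 14 vCPU left
host 2: place 44 vCPU, 20 vCPU left
host 3: place 39 vCPU, 25 vCPU left
host 4: place 41 vCPU, 23 vCPU left
host 5: place 38 vCPU, 26 vCPU left
host 5: place 8 vCPU, 18 vCPU left
host 3: place 19 vCPU, 6 vCPU left
host 6: place 40 vCPU, 24 vCPU left
host 6: place 14 vCPU, 10 vCPU left
host 7: place 33 vCPU, 31 vCPU left
host 8: place 38 vCPU, 26 vCPU left
host 7: place 7 vCPU, 24 vCPU left
host 8: place 6 vCPU, 20 vCPU left

8 hosts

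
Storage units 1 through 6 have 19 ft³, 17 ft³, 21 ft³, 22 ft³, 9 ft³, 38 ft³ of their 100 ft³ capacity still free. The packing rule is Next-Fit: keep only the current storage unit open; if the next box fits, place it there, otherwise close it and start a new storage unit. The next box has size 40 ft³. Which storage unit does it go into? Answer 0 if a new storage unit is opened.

Next-Fit only looks at storage unit 6, which has 38 ft³ free.
40 ft³ does not fit, so a new storage unit is opened.

0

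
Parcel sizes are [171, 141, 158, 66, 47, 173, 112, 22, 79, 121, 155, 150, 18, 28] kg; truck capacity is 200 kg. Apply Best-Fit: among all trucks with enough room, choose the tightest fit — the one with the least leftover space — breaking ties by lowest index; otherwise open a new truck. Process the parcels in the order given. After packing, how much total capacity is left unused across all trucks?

159

Put 171 kg in truck 1; 29 kg remain.
Put 141 kg in truck 2; 59 kg remain.
Put 158 kg in truck 3; 42 kg remain.
Put 66 kg in truck 4; 134 kg remain.
Put 47 kg in truck 2; 12 kg remain.
Put 173 kg in truck 5; 27 kg remain.
Put 112 kg in truck 4; 22 kg remain.
Put 22 kg in truck 4; 0 kg remain.
Put 79 kg in truck 6; 121 kg remain.
Put 121 kg in truck 6; 0 kg remain.
Put 155 kg in truck 7; 45 kg remain.
Put 150 kg in truck 8; 50 kg remain.
Put 18 kg in truck 5; 9 kg remain.
Put 28 kg in truck 1; 1 kg remain.
8 trucks × 200 kg = 1600 kg; used 1441 kg; unused 159 kg.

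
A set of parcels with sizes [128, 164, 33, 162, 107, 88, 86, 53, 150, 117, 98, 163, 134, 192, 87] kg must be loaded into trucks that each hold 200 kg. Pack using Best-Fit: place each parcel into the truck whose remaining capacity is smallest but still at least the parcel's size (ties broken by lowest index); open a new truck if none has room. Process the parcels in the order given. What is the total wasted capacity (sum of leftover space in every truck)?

128 kg → truck 1 (remaining 72 kg)
164 kg → truck 2 (remaining 36 kg)
33 kg → truck 2 (remaining 3 kg)
162 kg → truck 3 (remaining 38 kg)
107 kg → truck 4 (remaining 93 kg)
88 kg → truck 4 (remaining 5 kg)
86 kg → truck 5 (remaining 114 kg)
53 kg → truck 1 (remaining 19 kg)
150 kg → truck 6 (remaining 50 kg)
117 kg → truck 7 (remaining 83 kg)
98 kg → truck 5 (remaining 16 kg)
163 kg → truck 8 (remaining 37 kg)
134 kg → truck 9 (remaining 66 kg)
192 kg → truck 10 (remaining 8 kg)
87 kg → truck 11 (remaining 113 kg)
11 trucks × 200 kg = 2200 kg; used 1762 kg; unused 438 kg.

438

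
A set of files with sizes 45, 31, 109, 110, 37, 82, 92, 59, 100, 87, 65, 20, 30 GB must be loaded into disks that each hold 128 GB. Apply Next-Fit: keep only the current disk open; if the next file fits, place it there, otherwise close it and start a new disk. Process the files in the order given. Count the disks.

9 disks

disk 1: place 45 GB, 83 GB left
disk 1: place 31 GB, 52 GB left
disk 2: place 109 GB, 19 GB left
disk 3: place 110 GB, 18 GB left
disk 4: place 37 GB, 91 GB left
disk 4: place 82 GB, 9 GB left
disk 5: place 92 GB, 36 GB left
disk 6: place 59 GB, 69 GB left
disk 7: place 100 GB, 28 GB left
disk 8: place 87 GB, 41 GB left
disk 9: place 65 GB, 63 GB left
disk 9: place 20 GB, 43 GB left
disk 9: place 30 GB, 13 GB left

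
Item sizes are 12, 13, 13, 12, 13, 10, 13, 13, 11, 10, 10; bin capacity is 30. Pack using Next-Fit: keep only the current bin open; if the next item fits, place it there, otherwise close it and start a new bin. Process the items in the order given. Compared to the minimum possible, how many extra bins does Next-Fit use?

Next-Fit: [12,13] [13,12] [13,10] [13,13] [11,10] [10] → 6 bins.
Total size 130; any packing needs at least ⌈130/30⌉ = 5 bins.
An optimal packing achieves that bound: [13,13] [13,13] [13,12] [12,11] [10,10,10] → 5 bins.
Excess: 6 − 5 = 1.

1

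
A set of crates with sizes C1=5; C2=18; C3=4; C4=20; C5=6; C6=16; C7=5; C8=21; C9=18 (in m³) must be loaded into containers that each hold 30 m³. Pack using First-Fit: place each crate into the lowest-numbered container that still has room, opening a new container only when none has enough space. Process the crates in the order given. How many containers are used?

Put C1 (5 m³) in container 1; 25 m³ remain.
Put C2 (18 m³) in container 1; 7 m³ remain.
Put C3 (4 m³) in container 1; 3 m³ remain.
Put C4 (20 m³) in container 2; 10 m³ remain.
Put C5 (6 m³) in container 2; 4 m³ remain.
Put C6 (16 m³) in container 3; 14 m³ remain.
Put C7 (5 m³) in container 3; 9 m³ remain.
Put C8 (21 m³) in container 4; 9 m³ remain.
Put C9 (18 m³) in container 5; 12 m³ remain.

5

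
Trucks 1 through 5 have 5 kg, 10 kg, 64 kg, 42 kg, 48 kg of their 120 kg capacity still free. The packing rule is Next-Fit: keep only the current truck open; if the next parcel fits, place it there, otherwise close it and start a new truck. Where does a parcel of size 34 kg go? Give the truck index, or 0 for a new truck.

Next-Fit only looks at truck 5, which has 48 kg free.
34 kg fits there.

5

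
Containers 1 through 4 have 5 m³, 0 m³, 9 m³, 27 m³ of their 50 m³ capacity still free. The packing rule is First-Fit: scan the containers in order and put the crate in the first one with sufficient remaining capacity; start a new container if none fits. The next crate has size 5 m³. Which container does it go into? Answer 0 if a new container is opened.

Containers with room: container 1 (5 m³), container 3 (9 m³), container 4 (27 m³).
The first with room is container 1.

1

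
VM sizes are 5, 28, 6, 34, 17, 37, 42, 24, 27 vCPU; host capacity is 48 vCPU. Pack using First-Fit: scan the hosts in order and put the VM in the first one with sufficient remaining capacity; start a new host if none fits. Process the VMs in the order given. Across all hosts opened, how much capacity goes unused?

5 vCPU → host 1 (remaining 43 vCPU)
28 vCPU → host 1 (remaining 15 vCPU)
6 vCPU → host 1 (remaining 9 vCPU)
34 vCPU → host 2 (remaining 14 vCPU)
17 vCPU → host 3 (remaining 31 vCPU)
37 vCPU → host 4 (remaining 11 vCPU)
42 vCPU → host 5 (remaining 6 vCPU)
24 vCPU → host 3 (remaining 7 vCPU)
27 vCPU → host 6 (remaining 21 vCPU)
6 hosts × 48 vCPU = 288 vCPU; used 220 vCPU; unused 68 vCPU.

68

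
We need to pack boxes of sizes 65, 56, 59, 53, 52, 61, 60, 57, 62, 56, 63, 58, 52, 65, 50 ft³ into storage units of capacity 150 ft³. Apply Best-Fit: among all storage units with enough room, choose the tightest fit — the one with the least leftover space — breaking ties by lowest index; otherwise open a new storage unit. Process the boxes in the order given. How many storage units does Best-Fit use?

storage unit 1: place 65 ft³, 85 ft³ left
storage unit 1: place 56 ft³, 29 ft³ left
storage unit 2: place 59 ft³, 91 ft³ left
storage unit 2: place 53 ft³, 38 ft³ left
storage unit 3: place 52 ft³, 98 ft³ left
storage unit 3: place 61 ft³, 37 ft³ left
storage unit 4: place 60 ft³, 90 ft³ left
storage unit 4: place 57 ft³, 33 ft³ left
storage unit 5: place 62 ft³, 88 ft³ left
storage unit 5: place 56 ft³, 32 ft³ left
storage unit 6: place 63 ft³, 87 ft³ left
storage unit 6: place 58 ft³, 29 ft³ left
storage unit 7: place 52 ft³, 98 ft³ left
storage unit 7: place 65 ft³, 33 ft³ left
storage unit 8: place 50 ft³, 100 ft³ left

8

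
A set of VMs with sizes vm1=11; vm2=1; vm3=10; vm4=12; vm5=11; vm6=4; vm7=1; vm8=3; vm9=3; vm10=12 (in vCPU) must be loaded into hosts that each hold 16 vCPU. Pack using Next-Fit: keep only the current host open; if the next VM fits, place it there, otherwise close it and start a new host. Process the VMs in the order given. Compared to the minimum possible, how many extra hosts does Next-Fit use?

1

Next-Fit: [11,1] [10] [12] [11,4,1] [3,3] [12] → 6 hosts.
Total size 68 vCPU; any packing needs at least ⌈68/16⌉ = 5 hosts.
An optimal packing achieves that bound: [12,4] [12,3,1] [11,3,1] [11] [10] → 5 hosts.
Excess: 6 − 5 = 1.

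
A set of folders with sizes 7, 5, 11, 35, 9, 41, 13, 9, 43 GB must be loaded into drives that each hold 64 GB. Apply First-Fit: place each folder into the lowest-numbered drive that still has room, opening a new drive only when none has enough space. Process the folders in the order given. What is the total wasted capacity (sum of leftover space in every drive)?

19

Put 7 GB in drive 1; 57 GB remain.
Put 5 GB in drive 1; 52 GB remain.
Put 11 GB in drive 1; 41 GB remain.
Put 35 GB in drive 1; 6 GB remain.
Put 9 GB in drive 2; 55 GB remain.
Put 41 GB in drive 2; 14 GB remain.
Put 13 GB in drive 2; 1 GB remain.
Put 9 GB in drive 3; 55 GB remain.
Put 43 GB in drive 3; 12 GB remain.
3 drives × 64 GB = 192 GB; used 173 GB; unused 19 GB.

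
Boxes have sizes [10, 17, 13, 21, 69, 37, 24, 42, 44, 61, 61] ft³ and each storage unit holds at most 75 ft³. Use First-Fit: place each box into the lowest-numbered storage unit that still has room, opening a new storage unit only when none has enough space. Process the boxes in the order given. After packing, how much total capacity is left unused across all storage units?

126

Put 10 ft³ in storage unit 1; 65 ft³ remain.
Put 17 ft³ in storage unit 1; 48 ft³ remain.
Put 13 ft³ in storage unit 1; 35 ft³ remain.
Put 21 ft³ in storage unit 1; 14 ft³ remain.
Put 69 ft³ in storage unit 2; 6 ft³ remain.
Put 37 ft³ in storage unit 3; 38 ft³ remain.
Put 24 ft³ in storage unit 3; 14 ft³ remain.
Put 42 ft³ in storage unit 4; 33 ft³ remain.
Put 44 ft³ in storage unit 5; 31 ft³ remain.
Put 61 ft³ in storage unit 6; 14 ft³ remain.
Put 61 ft³ in storage unit 7; 14 ft³ remain.
7 storage units × 75 ft³ = 525 ft³; used 399 ft³; unused 126 ft³.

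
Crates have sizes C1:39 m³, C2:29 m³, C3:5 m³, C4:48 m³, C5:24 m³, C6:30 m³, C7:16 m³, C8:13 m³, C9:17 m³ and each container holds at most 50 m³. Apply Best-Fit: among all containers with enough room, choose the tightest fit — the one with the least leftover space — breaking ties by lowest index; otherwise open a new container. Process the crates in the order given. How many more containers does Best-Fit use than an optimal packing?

0

Best-Fit: [39,5] [29,13] [48] [24,17] [30,16] → 5 containers.
Total size 221 m³; any packing needs at least ⌈221/50⌉ = 5 containers.
So 5 is already optimal.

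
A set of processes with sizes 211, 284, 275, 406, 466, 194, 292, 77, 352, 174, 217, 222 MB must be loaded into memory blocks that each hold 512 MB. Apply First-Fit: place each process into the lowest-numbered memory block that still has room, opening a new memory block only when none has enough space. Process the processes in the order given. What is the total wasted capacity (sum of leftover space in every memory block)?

211 MB → memory block 1 (remaining 301 MB)
284 MB → memory block 1 (remaining 17 MB)
275 MB → memory block 2 (remaining 237 MB)
406 MB → memory block 3 (remaining 106 MB)
466 MB → memory block 4 (remaining 46 MB)
194 MB → memory block 2 (remaining 43 MB)
292 MB → memory block 5 (remaining 220 MB)
77 MB → memory block 3 (remaining 29 MB)
352 MB → memory block 6 (remaining 160 MB)
174 MB → memory block 5 (remaining 46 MB)
217 MB → memory block 7 (remaining 295 MB)
222 MB → memory block 7 (remaining 73 MB)
7 memory blocks × 512 MB = 3584 MB; used 3170 MB; unused 414 MB.

414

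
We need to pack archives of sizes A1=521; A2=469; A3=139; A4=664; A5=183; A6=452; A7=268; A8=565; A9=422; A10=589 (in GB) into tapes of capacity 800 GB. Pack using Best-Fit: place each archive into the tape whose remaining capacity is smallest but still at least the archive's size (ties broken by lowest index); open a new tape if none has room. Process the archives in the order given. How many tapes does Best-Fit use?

7

A1 (521 GB) → tape 1 (remaining 279 GB)
A2 (469 GB) → tape 2 (remaining 331 GB)
A3 (139 GB) → tape 1 (remaining 140 GB)
A4 (664 GB) → tape 3 (remaining 136 GB)
A5 (183 GB) → tape 2 (remaining 148 GB)
A6 (452 GB) → tape 4 (remaining 348 GB)
A7 (268 GB) → tape 4 (remaining 80 GB)
A8 (565 GB) → tape 5 (remaining 235 GB)
A9 (422 GB) → tape 6 (remaining 378 GB)
A10 (589 GB) → tape 7 (remaining 211 GB)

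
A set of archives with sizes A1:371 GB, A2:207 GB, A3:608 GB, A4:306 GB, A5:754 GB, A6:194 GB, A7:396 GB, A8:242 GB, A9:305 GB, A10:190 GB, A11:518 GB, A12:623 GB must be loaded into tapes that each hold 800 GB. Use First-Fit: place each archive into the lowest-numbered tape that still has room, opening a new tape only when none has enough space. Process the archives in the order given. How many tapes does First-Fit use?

A1 (371 GB) → tape 1 (remaining 429 GB)
A2 (207 GB) → tape 1 (remaining 222 GB)
A3 (608 GB) → tape 2 (remaining 192 GB)
A4 (306 GB) → tape 3 (remaining 494 GB)
A5 (754 GB) → tape 4 (remaining 46 GB)
A6 (194 GB) → tape 1 (remaining 28 GB)
A7 (396 GB) → tape 3 (remaining 98 GB)
A8 (242 GB) → tape 5 (remaining 558 GB)
A9 (305 GB) → tape 5 (remaining 253 GB)
A10 (190 GB) → tape 2 (remaining 2 GB)
A11 (518 GB) → tape 6 (remaining 282 GB)
A12 (623 GB) → tape 7 (remaining 177 GB)

7 tapes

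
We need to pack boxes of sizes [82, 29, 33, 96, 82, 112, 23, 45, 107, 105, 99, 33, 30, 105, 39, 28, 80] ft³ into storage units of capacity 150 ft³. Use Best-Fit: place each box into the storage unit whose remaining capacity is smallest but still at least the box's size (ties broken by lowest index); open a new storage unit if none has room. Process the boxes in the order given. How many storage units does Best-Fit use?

82 ft³ → storage unit 1 (remaining 68 ft³)
29 ft³ → storage unit 1 (remaining 39 ft³)
33 ft³ → storage unit 1 (remaining 6 ft³)
96 ft³ → storage unit 2 (remaining 54 ft³)
82 ft³ → storage unit 3 (remaining 68 ft³)
112 ft³ → storage unit 4 (remaining 38 ft³)
23 ft³ → storage unit 4 (remaining 15 ft³)
45 ft³ → storage unit 2 (remaining 9 ft³)
107 ft³ → storage unit 5 (remaining 43 ft³)
105 ft³ → storage unit 6 (remaining 45 ft³)
99 ft³ → storage unit 7 (remaining 51 ft³)
33 ft³ → storage unit 5 (remaining 10 ft³)
30 ft³ → storage unit 6 (remaining 15 ft³)
105 ft³ → storage unit 8 (remaining 45 ft³)
39 ft³ → storage unit 8 (remaining 6 ft³)
28 ft³ → storage unit 7 (remaining 23 ft³)
80 ft³ → storage unit 9 (remaining 70 ft³)

9 storage units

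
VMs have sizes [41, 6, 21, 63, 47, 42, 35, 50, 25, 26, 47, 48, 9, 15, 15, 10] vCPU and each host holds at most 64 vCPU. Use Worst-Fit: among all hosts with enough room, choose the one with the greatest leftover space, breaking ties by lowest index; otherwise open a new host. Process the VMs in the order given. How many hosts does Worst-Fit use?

host 1: place 41 vCPU, 23 vCPU left
host 1: place 6 vCPU, 17 vCPU left
host 2: place 21 vCPU, 43 vCPU left
host 3: place 63 vCPU, 1 vCPU left
host 4: place 47 vCPU, 17 vCPU left
host 2: place 42 vCPU, 1 vCPU left
host 5: place 35 vCPU, 29 vCPU left
host 6: place 50 vCPU, 14 vCPU left
host 5: place 25 vCPU, 4 vCPU left
host 7: place 26 vCPU, 38 vCPU left
host 8: place 47 vCPU, 17 vCPU left
host 9: place 48 vCPU, 16 vCPU left
host 7: place 9 vCPU, 29 vCPU left
host 7: place 15 vCPU, 14 vCPU left
host 1: place 15 vCPU, 2 vCPU left
host 4: place 10 vCPU, 7 vCPU left
Final hosts: [41,6,15] [21,42] [63] [47,10] [35,25] [50] [26,9,15] [47] [48].

9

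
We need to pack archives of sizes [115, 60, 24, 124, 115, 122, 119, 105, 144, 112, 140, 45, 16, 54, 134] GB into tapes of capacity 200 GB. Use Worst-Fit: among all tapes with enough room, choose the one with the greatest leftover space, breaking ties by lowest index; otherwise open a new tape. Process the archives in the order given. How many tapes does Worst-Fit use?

tape 1: place 115 GB, 85 GB left
tape 1: place 60 GB, 25 GB left
tape 1: place 24 GB, 1 GB left
tape 2: place 124 GB, 76 GB left
tape 3: place 115 GB, 85 GB left
tape 4: place 122 GB, 78 GB left
tape 5: place 119 GB, 81 GB left
tape 6: place 105 GB, 95 GB left
tape 7: place 144 GB, 56 GB left
tape 8: place 112 GB, 88 GB left
tape 9: place 140 GB, 60 GB left
tape 6: place 45 GB, 50 GB left
tape 8: place 16 GB, 72 GB left
tape 3: place 54 GB, 31 GB left
tape 10: place 134 GB, 66 GB left
Final tapes: [115,60,24] [124] [115,54] [122] [119] [105,45] [144] [112,16] [140] [134].

10 tapes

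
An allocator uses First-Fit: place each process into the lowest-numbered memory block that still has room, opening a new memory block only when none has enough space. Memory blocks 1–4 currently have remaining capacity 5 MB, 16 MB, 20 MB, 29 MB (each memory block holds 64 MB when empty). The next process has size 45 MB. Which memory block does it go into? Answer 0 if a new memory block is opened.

0

No memory block has ≥ 45 MB free, so a new memory block is opened.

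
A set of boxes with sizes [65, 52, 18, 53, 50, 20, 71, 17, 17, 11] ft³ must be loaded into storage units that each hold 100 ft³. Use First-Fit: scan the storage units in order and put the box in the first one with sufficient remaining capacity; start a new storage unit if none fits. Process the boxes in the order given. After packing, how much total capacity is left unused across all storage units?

126

Put 65 ft³ in storage unit 1; 35 ft³ remain.
Put 52 ft³ in storage unit 2; 48 ft³ remain.
Put 18 ft³ in storage unit 1; 17 ft³ remain.
Put 53 ft³ in storage unit 3; 47 ft³ remain.
Put 50 ft³ in storage unit 4; 50 ft³ remain.
Put 20 ft³ in storage unit 2; 28 ft³ remain.
Put 71 ft³ in storage unit 5; 29 ft³ remain.
Put 17 ft³ in storage unit 1; 0 ft³ remain.
Put 17 ft³ in storage unit 2; 11 ft³ remain.
Put 11 ft³ in storage unit 2; 0 ft³ remain.
5 storage units × 100 ft³ = 500 ft³; used 374 ft³; unused 126 ft³.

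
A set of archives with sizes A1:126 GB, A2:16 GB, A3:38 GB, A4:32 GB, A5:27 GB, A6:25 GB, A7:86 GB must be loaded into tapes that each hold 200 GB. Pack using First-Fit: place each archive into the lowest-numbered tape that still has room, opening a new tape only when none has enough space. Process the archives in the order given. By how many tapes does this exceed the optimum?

First-Fit: [126,16,38] [32,27,25,86] → 2 tapes.
Total size 350 GB; any packing needs at least ⌈350/200⌉ = 2 tapes.
So 2 is already optimal.

0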